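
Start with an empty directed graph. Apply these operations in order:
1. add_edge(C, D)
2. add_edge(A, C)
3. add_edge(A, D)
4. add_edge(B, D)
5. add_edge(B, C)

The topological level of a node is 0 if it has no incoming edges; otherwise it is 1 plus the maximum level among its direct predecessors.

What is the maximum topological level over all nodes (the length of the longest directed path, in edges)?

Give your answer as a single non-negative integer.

Answer: 2

Derivation:
Op 1: add_edge(C, D). Edges now: 1
Op 2: add_edge(A, C). Edges now: 2
Op 3: add_edge(A, D). Edges now: 3
Op 4: add_edge(B, D). Edges now: 4
Op 5: add_edge(B, C). Edges now: 5
Compute levels (Kahn BFS):
  sources (in-degree 0): A, B
  process A: level=0
    A->C: in-degree(C)=1, level(C)>=1
    A->D: in-degree(D)=2, level(D)>=1
  process B: level=0
    B->C: in-degree(C)=0, level(C)=1, enqueue
    B->D: in-degree(D)=1, level(D)>=1
  process C: level=1
    C->D: in-degree(D)=0, level(D)=2, enqueue
  process D: level=2
All levels: A:0, B:0, C:1, D:2
max level = 2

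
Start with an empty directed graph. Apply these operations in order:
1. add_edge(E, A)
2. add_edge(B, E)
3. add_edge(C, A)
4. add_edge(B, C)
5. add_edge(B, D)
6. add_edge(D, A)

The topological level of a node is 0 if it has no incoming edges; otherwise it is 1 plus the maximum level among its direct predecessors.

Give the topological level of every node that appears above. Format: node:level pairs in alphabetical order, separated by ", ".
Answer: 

Answer: A:2, B:0, C:1, D:1, E:1

Derivation:
Op 1: add_edge(E, A). Edges now: 1
Op 2: add_edge(B, E). Edges now: 2
Op 3: add_edge(C, A). Edges now: 3
Op 4: add_edge(B, C). Edges now: 4
Op 5: add_edge(B, D). Edges now: 5
Op 6: add_edge(D, A). Edges now: 6
Compute levels (Kahn BFS):
  sources (in-degree 0): B
  process B: level=0
    B->C: in-degree(C)=0, level(C)=1, enqueue
    B->D: in-degree(D)=0, level(D)=1, enqueue
    B->E: in-degree(E)=0, level(E)=1, enqueue
  process C: level=1
    C->A: in-degree(A)=2, level(A)>=2
  process D: level=1
    D->A: in-degree(A)=1, level(A)>=2
  process E: level=1
    E->A: in-degree(A)=0, level(A)=2, enqueue
  process A: level=2
All levels: A:2, B:0, C:1, D:1, E:1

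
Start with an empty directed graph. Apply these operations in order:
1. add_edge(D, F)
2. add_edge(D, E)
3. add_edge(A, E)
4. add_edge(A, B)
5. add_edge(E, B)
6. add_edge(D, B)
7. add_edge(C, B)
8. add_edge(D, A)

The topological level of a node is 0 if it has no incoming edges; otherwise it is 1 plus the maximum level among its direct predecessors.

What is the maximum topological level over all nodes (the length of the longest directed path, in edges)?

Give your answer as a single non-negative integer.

Op 1: add_edge(D, F). Edges now: 1
Op 2: add_edge(D, E). Edges now: 2
Op 3: add_edge(A, E). Edges now: 3
Op 4: add_edge(A, B). Edges now: 4
Op 5: add_edge(E, B). Edges now: 5
Op 6: add_edge(D, B). Edges now: 6
Op 7: add_edge(C, B). Edges now: 7
Op 8: add_edge(D, A). Edges now: 8
Compute levels (Kahn BFS):
  sources (in-degree 0): C, D
  process C: level=0
    C->B: in-degree(B)=3, level(B)>=1
  process D: level=0
    D->A: in-degree(A)=0, level(A)=1, enqueue
    D->B: in-degree(B)=2, level(B)>=1
    D->E: in-degree(E)=1, level(E)>=1
    D->F: in-degree(F)=0, level(F)=1, enqueue
  process A: level=1
    A->B: in-degree(B)=1, level(B)>=2
    A->E: in-degree(E)=0, level(E)=2, enqueue
  process F: level=1
  process E: level=2
    E->B: in-degree(B)=0, level(B)=3, enqueue
  process B: level=3
All levels: A:1, B:3, C:0, D:0, E:2, F:1
max level = 3

Answer: 3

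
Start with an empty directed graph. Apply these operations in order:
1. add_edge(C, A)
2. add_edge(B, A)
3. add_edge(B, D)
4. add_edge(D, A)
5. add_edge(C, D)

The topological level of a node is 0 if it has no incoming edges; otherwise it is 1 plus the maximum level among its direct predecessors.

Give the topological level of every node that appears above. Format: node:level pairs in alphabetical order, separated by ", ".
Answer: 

Answer: A:2, B:0, C:0, D:1

Derivation:
Op 1: add_edge(C, A). Edges now: 1
Op 2: add_edge(B, A). Edges now: 2
Op 3: add_edge(B, D). Edges now: 3
Op 4: add_edge(D, A). Edges now: 4
Op 5: add_edge(C, D). Edges now: 5
Compute levels (Kahn BFS):
  sources (in-degree 0): B, C
  process B: level=0
    B->A: in-degree(A)=2, level(A)>=1
    B->D: in-degree(D)=1, level(D)>=1
  process C: level=0
    C->A: in-degree(A)=1, level(A)>=1
    C->D: in-degree(D)=0, level(D)=1, enqueue
  process D: level=1
    D->A: in-degree(A)=0, level(A)=2, enqueue
  process A: level=2
All levels: A:2, B:0, C:0, D:1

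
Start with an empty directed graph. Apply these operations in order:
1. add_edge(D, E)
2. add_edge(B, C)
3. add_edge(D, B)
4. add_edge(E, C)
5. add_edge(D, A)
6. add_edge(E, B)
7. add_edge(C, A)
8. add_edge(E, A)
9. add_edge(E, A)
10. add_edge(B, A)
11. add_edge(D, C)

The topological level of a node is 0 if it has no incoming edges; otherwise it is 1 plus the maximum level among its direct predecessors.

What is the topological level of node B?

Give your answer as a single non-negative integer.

Op 1: add_edge(D, E). Edges now: 1
Op 2: add_edge(B, C). Edges now: 2
Op 3: add_edge(D, B). Edges now: 3
Op 4: add_edge(E, C). Edges now: 4
Op 5: add_edge(D, A). Edges now: 5
Op 6: add_edge(E, B). Edges now: 6
Op 7: add_edge(C, A). Edges now: 7
Op 8: add_edge(E, A). Edges now: 8
Op 9: add_edge(E, A) (duplicate, no change). Edges now: 8
Op 10: add_edge(B, A). Edges now: 9
Op 11: add_edge(D, C). Edges now: 10
Compute levels (Kahn BFS):
  sources (in-degree 0): D
  process D: level=0
    D->A: in-degree(A)=3, level(A)>=1
    D->B: in-degree(B)=1, level(B)>=1
    D->C: in-degree(C)=2, level(C)>=1
    D->E: in-degree(E)=0, level(E)=1, enqueue
  process E: level=1
    E->A: in-degree(A)=2, level(A)>=2
    E->B: in-degree(B)=0, level(B)=2, enqueue
    E->C: in-degree(C)=1, level(C)>=2
  process B: level=2
    B->A: in-degree(A)=1, level(A)>=3
    B->C: in-degree(C)=0, level(C)=3, enqueue
  process C: level=3
    C->A: in-degree(A)=0, level(A)=4, enqueue
  process A: level=4
All levels: A:4, B:2, C:3, D:0, E:1
level(B) = 2

Answer: 2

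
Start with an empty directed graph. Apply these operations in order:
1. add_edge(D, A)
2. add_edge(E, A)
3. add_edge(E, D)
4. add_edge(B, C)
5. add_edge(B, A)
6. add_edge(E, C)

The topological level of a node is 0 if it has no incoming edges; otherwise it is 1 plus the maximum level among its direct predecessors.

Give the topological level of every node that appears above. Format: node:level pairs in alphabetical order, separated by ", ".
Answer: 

Op 1: add_edge(D, A). Edges now: 1
Op 2: add_edge(E, A). Edges now: 2
Op 3: add_edge(E, D). Edges now: 3
Op 4: add_edge(B, C). Edges now: 4
Op 5: add_edge(B, A). Edges now: 5
Op 6: add_edge(E, C). Edges now: 6
Compute levels (Kahn BFS):
  sources (in-degree 0): B, E
  process B: level=0
    B->A: in-degree(A)=2, level(A)>=1
    B->C: in-degree(C)=1, level(C)>=1
  process E: level=0
    E->A: in-degree(A)=1, level(A)>=1
    E->C: in-degree(C)=0, level(C)=1, enqueue
    E->D: in-degree(D)=0, level(D)=1, enqueue
  process C: level=1
  process D: level=1
    D->A: in-degree(A)=0, level(A)=2, enqueue
  process A: level=2
All levels: A:2, B:0, C:1, D:1, E:0

Answer: A:2, B:0, C:1, D:1, E:0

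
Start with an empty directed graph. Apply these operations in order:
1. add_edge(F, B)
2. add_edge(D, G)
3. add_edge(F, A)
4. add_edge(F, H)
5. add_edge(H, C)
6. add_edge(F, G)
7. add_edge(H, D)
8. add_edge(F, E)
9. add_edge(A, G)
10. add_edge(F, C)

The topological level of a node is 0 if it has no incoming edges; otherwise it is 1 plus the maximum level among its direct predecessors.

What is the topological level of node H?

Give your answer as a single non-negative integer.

Op 1: add_edge(F, B). Edges now: 1
Op 2: add_edge(D, G). Edges now: 2
Op 3: add_edge(F, A). Edges now: 3
Op 4: add_edge(F, H). Edges now: 4
Op 5: add_edge(H, C). Edges now: 5
Op 6: add_edge(F, G). Edges now: 6
Op 7: add_edge(H, D). Edges now: 7
Op 8: add_edge(F, E). Edges now: 8
Op 9: add_edge(A, G). Edges now: 9
Op 10: add_edge(F, C). Edges now: 10
Compute levels (Kahn BFS):
  sources (in-degree 0): F
  process F: level=0
    F->A: in-degree(A)=0, level(A)=1, enqueue
    F->B: in-degree(B)=0, level(B)=1, enqueue
    F->C: in-degree(C)=1, level(C)>=1
    F->E: in-degree(E)=0, level(E)=1, enqueue
    F->G: in-degree(G)=2, level(G)>=1
    F->H: in-degree(H)=0, level(H)=1, enqueue
  process A: level=1
    A->G: in-degree(G)=1, level(G)>=2
  process B: level=1
  process E: level=1
  process H: level=1
    H->C: in-degree(C)=0, level(C)=2, enqueue
    H->D: in-degree(D)=0, level(D)=2, enqueue
  process C: level=2
  process D: level=2
    D->G: in-degree(G)=0, level(G)=3, enqueue
  process G: level=3
All levels: A:1, B:1, C:2, D:2, E:1, F:0, G:3, H:1
level(H) = 1

Answer: 1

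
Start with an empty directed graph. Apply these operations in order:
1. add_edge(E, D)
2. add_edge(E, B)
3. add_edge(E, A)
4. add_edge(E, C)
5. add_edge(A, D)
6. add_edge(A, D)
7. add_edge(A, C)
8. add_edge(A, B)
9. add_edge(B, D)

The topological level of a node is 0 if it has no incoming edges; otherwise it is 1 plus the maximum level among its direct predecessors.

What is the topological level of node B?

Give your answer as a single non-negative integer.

Answer: 2

Derivation:
Op 1: add_edge(E, D). Edges now: 1
Op 2: add_edge(E, B). Edges now: 2
Op 3: add_edge(E, A). Edges now: 3
Op 4: add_edge(E, C). Edges now: 4
Op 5: add_edge(A, D). Edges now: 5
Op 6: add_edge(A, D) (duplicate, no change). Edges now: 5
Op 7: add_edge(A, C). Edges now: 6
Op 8: add_edge(A, B). Edges now: 7
Op 9: add_edge(B, D). Edges now: 8
Compute levels (Kahn BFS):
  sources (in-degree 0): E
  process E: level=0
    E->A: in-degree(A)=0, level(A)=1, enqueue
    E->B: in-degree(B)=1, level(B)>=1
    E->C: in-degree(C)=1, level(C)>=1
    E->D: in-degree(D)=2, level(D)>=1
  process A: level=1
    A->B: in-degree(B)=0, level(B)=2, enqueue
    A->C: in-degree(C)=0, level(C)=2, enqueue
    A->D: in-degree(D)=1, level(D)>=2
  process B: level=2
    B->D: in-degree(D)=0, level(D)=3, enqueue
  process C: level=2
  process D: level=3
All levels: A:1, B:2, C:2, D:3, E:0
level(B) = 2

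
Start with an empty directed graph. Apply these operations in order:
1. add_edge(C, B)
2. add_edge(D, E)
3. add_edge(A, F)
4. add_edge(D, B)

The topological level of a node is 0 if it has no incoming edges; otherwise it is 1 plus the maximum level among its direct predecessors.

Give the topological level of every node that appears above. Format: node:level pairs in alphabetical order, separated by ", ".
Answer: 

Answer: A:0, B:1, C:0, D:0, E:1, F:1

Derivation:
Op 1: add_edge(C, B). Edges now: 1
Op 2: add_edge(D, E). Edges now: 2
Op 3: add_edge(A, F). Edges now: 3
Op 4: add_edge(D, B). Edges now: 4
Compute levels (Kahn BFS):
  sources (in-degree 0): A, C, D
  process A: level=0
    A->F: in-degree(F)=0, level(F)=1, enqueue
  process C: level=0
    C->B: in-degree(B)=1, level(B)>=1
  process D: level=0
    D->B: in-degree(B)=0, level(B)=1, enqueue
    D->E: in-degree(E)=0, level(E)=1, enqueue
  process F: level=1
  process B: level=1
  process E: level=1
All levels: A:0, B:1, C:0, D:0, E:1, F:1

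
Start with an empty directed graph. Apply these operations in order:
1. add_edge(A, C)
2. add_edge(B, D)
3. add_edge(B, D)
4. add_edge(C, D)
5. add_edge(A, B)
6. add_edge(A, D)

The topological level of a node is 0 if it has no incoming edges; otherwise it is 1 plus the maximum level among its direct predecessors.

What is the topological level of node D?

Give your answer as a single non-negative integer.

Op 1: add_edge(A, C). Edges now: 1
Op 2: add_edge(B, D). Edges now: 2
Op 3: add_edge(B, D) (duplicate, no change). Edges now: 2
Op 4: add_edge(C, D). Edges now: 3
Op 5: add_edge(A, B). Edges now: 4
Op 6: add_edge(A, D). Edges now: 5
Compute levels (Kahn BFS):
  sources (in-degree 0): A
  process A: level=0
    A->B: in-degree(B)=0, level(B)=1, enqueue
    A->C: in-degree(C)=0, level(C)=1, enqueue
    A->D: in-degree(D)=2, level(D)>=1
  process B: level=1
    B->D: in-degree(D)=1, level(D)>=2
  process C: level=1
    C->D: in-degree(D)=0, level(D)=2, enqueue
  process D: level=2
All levels: A:0, B:1, C:1, D:2
level(D) = 2

Answer: 2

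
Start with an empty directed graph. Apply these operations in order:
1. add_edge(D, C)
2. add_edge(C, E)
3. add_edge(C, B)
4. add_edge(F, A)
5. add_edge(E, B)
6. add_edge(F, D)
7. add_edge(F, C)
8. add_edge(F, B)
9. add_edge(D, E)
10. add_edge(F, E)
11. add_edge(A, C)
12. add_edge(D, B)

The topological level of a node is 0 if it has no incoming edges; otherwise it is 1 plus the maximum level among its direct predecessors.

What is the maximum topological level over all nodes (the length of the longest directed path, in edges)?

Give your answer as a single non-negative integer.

Answer: 4

Derivation:
Op 1: add_edge(D, C). Edges now: 1
Op 2: add_edge(C, E). Edges now: 2
Op 3: add_edge(C, B). Edges now: 3
Op 4: add_edge(F, A). Edges now: 4
Op 5: add_edge(E, B). Edges now: 5
Op 6: add_edge(F, D). Edges now: 6
Op 7: add_edge(F, C). Edges now: 7
Op 8: add_edge(F, B). Edges now: 8
Op 9: add_edge(D, E). Edges now: 9
Op 10: add_edge(F, E). Edges now: 10
Op 11: add_edge(A, C). Edges now: 11
Op 12: add_edge(D, B). Edges now: 12
Compute levels (Kahn BFS):
  sources (in-degree 0): F
  process F: level=0
    F->A: in-degree(A)=0, level(A)=1, enqueue
    F->B: in-degree(B)=3, level(B)>=1
    F->C: in-degree(C)=2, level(C)>=1
    F->D: in-degree(D)=0, level(D)=1, enqueue
    F->E: in-degree(E)=2, level(E)>=1
  process A: level=1
    A->C: in-degree(C)=1, level(C)>=2
  process D: level=1
    D->B: in-degree(B)=2, level(B)>=2
    D->C: in-degree(C)=0, level(C)=2, enqueue
    D->E: in-degree(E)=1, level(E)>=2
  process C: level=2
    C->B: in-degree(B)=1, level(B)>=3
    C->E: in-degree(E)=0, level(E)=3, enqueue
  process E: level=3
    E->B: in-degree(B)=0, level(B)=4, enqueue
  process B: level=4
All levels: A:1, B:4, C:2, D:1, E:3, F:0
max level = 4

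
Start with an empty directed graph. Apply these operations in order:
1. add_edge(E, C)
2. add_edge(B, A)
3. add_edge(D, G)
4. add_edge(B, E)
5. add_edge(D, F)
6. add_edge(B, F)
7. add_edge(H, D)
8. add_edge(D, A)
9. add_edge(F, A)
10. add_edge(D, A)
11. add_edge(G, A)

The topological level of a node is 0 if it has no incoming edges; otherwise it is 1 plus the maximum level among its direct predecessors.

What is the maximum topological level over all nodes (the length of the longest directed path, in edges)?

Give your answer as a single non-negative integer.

Answer: 3

Derivation:
Op 1: add_edge(E, C). Edges now: 1
Op 2: add_edge(B, A). Edges now: 2
Op 3: add_edge(D, G). Edges now: 3
Op 4: add_edge(B, E). Edges now: 4
Op 5: add_edge(D, F). Edges now: 5
Op 6: add_edge(B, F). Edges now: 6
Op 7: add_edge(H, D). Edges now: 7
Op 8: add_edge(D, A). Edges now: 8
Op 9: add_edge(F, A). Edges now: 9
Op 10: add_edge(D, A) (duplicate, no change). Edges now: 9
Op 11: add_edge(G, A). Edges now: 10
Compute levels (Kahn BFS):
  sources (in-degree 0): B, H
  process B: level=0
    B->A: in-degree(A)=3, level(A)>=1
    B->E: in-degree(E)=0, level(E)=1, enqueue
    B->F: in-degree(F)=1, level(F)>=1
  process H: level=0
    H->D: in-degree(D)=0, level(D)=1, enqueue
  process E: level=1
    E->C: in-degree(C)=0, level(C)=2, enqueue
  process D: level=1
    D->A: in-degree(A)=2, level(A)>=2
    D->F: in-degree(F)=0, level(F)=2, enqueue
    D->G: in-degree(G)=0, level(G)=2, enqueue
  process C: level=2
  process F: level=2
    F->A: in-degree(A)=1, level(A)>=3
  process G: level=2
    G->A: in-degree(A)=0, level(A)=3, enqueue
  process A: level=3
All levels: A:3, B:0, C:2, D:1, E:1, F:2, G:2, H:0
max level = 3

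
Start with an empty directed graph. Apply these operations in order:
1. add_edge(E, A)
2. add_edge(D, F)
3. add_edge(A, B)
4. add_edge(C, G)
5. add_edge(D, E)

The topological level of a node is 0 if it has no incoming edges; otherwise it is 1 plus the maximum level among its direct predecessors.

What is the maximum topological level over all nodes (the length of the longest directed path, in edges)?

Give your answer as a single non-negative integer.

Answer: 3

Derivation:
Op 1: add_edge(E, A). Edges now: 1
Op 2: add_edge(D, F). Edges now: 2
Op 3: add_edge(A, B). Edges now: 3
Op 4: add_edge(C, G). Edges now: 4
Op 5: add_edge(D, E). Edges now: 5
Compute levels (Kahn BFS):
  sources (in-degree 0): C, D
  process C: level=0
    C->G: in-degree(G)=0, level(G)=1, enqueue
  process D: level=0
    D->E: in-degree(E)=0, level(E)=1, enqueue
    D->F: in-degree(F)=0, level(F)=1, enqueue
  process G: level=1
  process E: level=1
    E->A: in-degree(A)=0, level(A)=2, enqueue
  process F: level=1
  process A: level=2
    A->B: in-degree(B)=0, level(B)=3, enqueue
  process B: level=3
All levels: A:2, B:3, C:0, D:0, E:1, F:1, G:1
max level = 3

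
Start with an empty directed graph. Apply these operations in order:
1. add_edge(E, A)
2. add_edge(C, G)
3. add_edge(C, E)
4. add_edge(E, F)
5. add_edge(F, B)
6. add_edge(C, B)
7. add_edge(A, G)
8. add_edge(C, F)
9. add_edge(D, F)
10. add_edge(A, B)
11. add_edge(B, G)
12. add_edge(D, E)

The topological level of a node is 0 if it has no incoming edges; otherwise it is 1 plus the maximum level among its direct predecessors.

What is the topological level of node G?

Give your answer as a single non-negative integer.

Answer: 4

Derivation:
Op 1: add_edge(E, A). Edges now: 1
Op 2: add_edge(C, G). Edges now: 2
Op 3: add_edge(C, E). Edges now: 3
Op 4: add_edge(E, F). Edges now: 4
Op 5: add_edge(F, B). Edges now: 5
Op 6: add_edge(C, B). Edges now: 6
Op 7: add_edge(A, G). Edges now: 7
Op 8: add_edge(C, F). Edges now: 8
Op 9: add_edge(D, F). Edges now: 9
Op 10: add_edge(A, B). Edges now: 10
Op 11: add_edge(B, G). Edges now: 11
Op 12: add_edge(D, E). Edges now: 12
Compute levels (Kahn BFS):
  sources (in-degree 0): C, D
  process C: level=0
    C->B: in-degree(B)=2, level(B)>=1
    C->E: in-degree(E)=1, level(E)>=1
    C->F: in-degree(F)=2, level(F)>=1
    C->G: in-degree(G)=2, level(G)>=1
  process D: level=0
    D->E: in-degree(E)=0, level(E)=1, enqueue
    D->F: in-degree(F)=1, level(F)>=1
  process E: level=1
    E->A: in-degree(A)=0, level(A)=2, enqueue
    E->F: in-degree(F)=0, level(F)=2, enqueue
  process A: level=2
    A->B: in-degree(B)=1, level(B)>=3
    A->G: in-degree(G)=1, level(G)>=3
  process F: level=2
    F->B: in-degree(B)=0, level(B)=3, enqueue
  process B: level=3
    B->G: in-degree(G)=0, level(G)=4, enqueue
  process G: level=4
All levels: A:2, B:3, C:0, D:0, E:1, F:2, G:4
level(G) = 4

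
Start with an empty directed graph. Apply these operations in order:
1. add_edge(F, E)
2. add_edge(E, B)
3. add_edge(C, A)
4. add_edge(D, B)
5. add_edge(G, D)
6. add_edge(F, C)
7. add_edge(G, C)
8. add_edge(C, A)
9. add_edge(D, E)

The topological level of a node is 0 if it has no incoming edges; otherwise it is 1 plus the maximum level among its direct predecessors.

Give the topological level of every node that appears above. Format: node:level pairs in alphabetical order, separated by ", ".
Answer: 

Answer: A:2, B:3, C:1, D:1, E:2, F:0, G:0

Derivation:
Op 1: add_edge(F, E). Edges now: 1
Op 2: add_edge(E, B). Edges now: 2
Op 3: add_edge(C, A). Edges now: 3
Op 4: add_edge(D, B). Edges now: 4
Op 5: add_edge(G, D). Edges now: 5
Op 6: add_edge(F, C). Edges now: 6
Op 7: add_edge(G, C). Edges now: 7
Op 8: add_edge(C, A) (duplicate, no change). Edges now: 7
Op 9: add_edge(D, E). Edges now: 8
Compute levels (Kahn BFS):
  sources (in-degree 0): F, G
  process F: level=0
    F->C: in-degree(C)=1, level(C)>=1
    F->E: in-degree(E)=1, level(E)>=1
  process G: level=0
    G->C: in-degree(C)=0, level(C)=1, enqueue
    G->D: in-degree(D)=0, level(D)=1, enqueue
  process C: level=1
    C->A: in-degree(A)=0, level(A)=2, enqueue
  process D: level=1
    D->B: in-degree(B)=1, level(B)>=2
    D->E: in-degree(E)=0, level(E)=2, enqueue
  process A: level=2
  process E: level=2
    E->B: in-degree(B)=0, level(B)=3, enqueue
  process B: level=3
All levels: A:2, B:3, C:1, D:1, E:2, F:0, G:0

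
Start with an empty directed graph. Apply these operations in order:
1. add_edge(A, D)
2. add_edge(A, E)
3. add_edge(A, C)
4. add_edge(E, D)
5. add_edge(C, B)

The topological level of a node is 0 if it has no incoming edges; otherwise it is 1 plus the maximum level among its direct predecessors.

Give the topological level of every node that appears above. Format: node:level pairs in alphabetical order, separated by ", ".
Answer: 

Answer: A:0, B:2, C:1, D:2, E:1

Derivation:
Op 1: add_edge(A, D). Edges now: 1
Op 2: add_edge(A, E). Edges now: 2
Op 3: add_edge(A, C). Edges now: 3
Op 4: add_edge(E, D). Edges now: 4
Op 5: add_edge(C, B). Edges now: 5
Compute levels (Kahn BFS):
  sources (in-degree 0): A
  process A: level=0
    A->C: in-degree(C)=0, level(C)=1, enqueue
    A->D: in-degree(D)=1, level(D)>=1
    A->E: in-degree(E)=0, level(E)=1, enqueue
  process C: level=1
    C->B: in-degree(B)=0, level(B)=2, enqueue
  process E: level=1
    E->D: in-degree(D)=0, level(D)=2, enqueue
  process B: level=2
  process D: level=2
All levels: A:0, B:2, C:1, D:2, E:1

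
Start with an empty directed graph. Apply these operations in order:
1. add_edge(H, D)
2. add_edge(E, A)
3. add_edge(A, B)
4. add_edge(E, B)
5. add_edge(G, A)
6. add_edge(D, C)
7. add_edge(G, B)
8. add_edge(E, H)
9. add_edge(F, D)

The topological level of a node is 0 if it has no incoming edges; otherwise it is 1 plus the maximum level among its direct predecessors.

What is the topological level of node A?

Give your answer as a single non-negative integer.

Answer: 1

Derivation:
Op 1: add_edge(H, D). Edges now: 1
Op 2: add_edge(E, A). Edges now: 2
Op 3: add_edge(A, B). Edges now: 3
Op 4: add_edge(E, B). Edges now: 4
Op 5: add_edge(G, A). Edges now: 5
Op 6: add_edge(D, C). Edges now: 6
Op 7: add_edge(G, B). Edges now: 7
Op 8: add_edge(E, H). Edges now: 8
Op 9: add_edge(F, D). Edges now: 9
Compute levels (Kahn BFS):
  sources (in-degree 0): E, F, G
  process E: level=0
    E->A: in-degree(A)=1, level(A)>=1
    E->B: in-degree(B)=2, level(B)>=1
    E->H: in-degree(H)=0, level(H)=1, enqueue
  process F: level=0
    F->D: in-degree(D)=1, level(D)>=1
  process G: level=0
    G->A: in-degree(A)=0, level(A)=1, enqueue
    G->B: in-degree(B)=1, level(B)>=1
  process H: level=1
    H->D: in-degree(D)=0, level(D)=2, enqueue
  process A: level=1
    A->B: in-degree(B)=0, level(B)=2, enqueue
  process D: level=2
    D->C: in-degree(C)=0, level(C)=3, enqueue
  process B: level=2
  process C: level=3
All levels: A:1, B:2, C:3, D:2, E:0, F:0, G:0, H:1
level(A) = 1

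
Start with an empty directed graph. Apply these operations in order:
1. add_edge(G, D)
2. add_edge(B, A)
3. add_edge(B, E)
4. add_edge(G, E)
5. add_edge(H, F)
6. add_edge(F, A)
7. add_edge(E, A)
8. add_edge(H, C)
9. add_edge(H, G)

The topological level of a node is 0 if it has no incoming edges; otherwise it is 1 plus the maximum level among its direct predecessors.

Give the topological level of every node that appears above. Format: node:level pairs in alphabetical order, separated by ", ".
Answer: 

Op 1: add_edge(G, D). Edges now: 1
Op 2: add_edge(B, A). Edges now: 2
Op 3: add_edge(B, E). Edges now: 3
Op 4: add_edge(G, E). Edges now: 4
Op 5: add_edge(H, F). Edges now: 5
Op 6: add_edge(F, A). Edges now: 6
Op 7: add_edge(E, A). Edges now: 7
Op 8: add_edge(H, C). Edges now: 8
Op 9: add_edge(H, G). Edges now: 9
Compute levels (Kahn BFS):
  sources (in-degree 0): B, H
  process B: level=0
    B->A: in-degree(A)=2, level(A)>=1
    B->E: in-degree(E)=1, level(E)>=1
  process H: level=0
    H->C: in-degree(C)=0, level(C)=1, enqueue
    H->F: in-degree(F)=0, level(F)=1, enqueue
    H->G: in-degree(G)=0, level(G)=1, enqueue
  process C: level=1
  process F: level=1
    F->A: in-degree(A)=1, level(A)>=2
  process G: level=1
    G->D: in-degree(D)=0, level(D)=2, enqueue
    G->E: in-degree(E)=0, level(E)=2, enqueue
  process D: level=2
  process E: level=2
    E->A: in-degree(A)=0, level(A)=3, enqueue
  process A: level=3
All levels: A:3, B:0, C:1, D:2, E:2, F:1, G:1, H:0

Answer: A:3, B:0, C:1, D:2, E:2, F:1, G:1, H:0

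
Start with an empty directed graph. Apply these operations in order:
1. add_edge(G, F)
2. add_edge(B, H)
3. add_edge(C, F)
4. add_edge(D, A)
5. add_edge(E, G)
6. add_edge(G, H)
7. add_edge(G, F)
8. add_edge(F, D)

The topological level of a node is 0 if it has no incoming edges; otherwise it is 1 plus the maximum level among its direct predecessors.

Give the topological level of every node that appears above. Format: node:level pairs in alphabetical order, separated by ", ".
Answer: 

Op 1: add_edge(G, F). Edges now: 1
Op 2: add_edge(B, H). Edges now: 2
Op 3: add_edge(C, F). Edges now: 3
Op 4: add_edge(D, A). Edges now: 4
Op 5: add_edge(E, G). Edges now: 5
Op 6: add_edge(G, H). Edges now: 6
Op 7: add_edge(G, F) (duplicate, no change). Edges now: 6
Op 8: add_edge(F, D). Edges now: 7
Compute levels (Kahn BFS):
  sources (in-degree 0): B, C, E
  process B: level=0
    B->H: in-degree(H)=1, level(H)>=1
  process C: level=0
    C->F: in-degree(F)=1, level(F)>=1
  process E: level=0
    E->G: in-degree(G)=0, level(G)=1, enqueue
  process G: level=1
    G->F: in-degree(F)=0, level(F)=2, enqueue
    G->H: in-degree(H)=0, level(H)=2, enqueue
  process F: level=2
    F->D: in-degree(D)=0, level(D)=3, enqueue
  process H: level=2
  process D: level=3
    D->A: in-degree(A)=0, level(A)=4, enqueue
  process A: level=4
All levels: A:4, B:0, C:0, D:3, E:0, F:2, G:1, H:2

Answer: A:4, B:0, C:0, D:3, E:0, F:2, G:1, H:2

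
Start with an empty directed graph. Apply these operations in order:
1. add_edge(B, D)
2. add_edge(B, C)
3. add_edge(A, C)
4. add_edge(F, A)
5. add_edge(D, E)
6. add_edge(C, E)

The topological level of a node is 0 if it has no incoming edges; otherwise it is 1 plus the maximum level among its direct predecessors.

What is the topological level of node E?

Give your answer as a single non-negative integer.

Op 1: add_edge(B, D). Edges now: 1
Op 2: add_edge(B, C). Edges now: 2
Op 3: add_edge(A, C). Edges now: 3
Op 4: add_edge(F, A). Edges now: 4
Op 5: add_edge(D, E). Edges now: 5
Op 6: add_edge(C, E). Edges now: 6
Compute levels (Kahn BFS):
  sources (in-degree 0): B, F
  process B: level=0
    B->C: in-degree(C)=1, level(C)>=1
    B->D: in-degree(D)=0, level(D)=1, enqueue
  process F: level=0
    F->A: in-degree(A)=0, level(A)=1, enqueue
  process D: level=1
    D->E: in-degree(E)=1, level(E)>=2
  process A: level=1
    A->C: in-degree(C)=0, level(C)=2, enqueue
  process C: level=2
    C->E: in-degree(E)=0, level(E)=3, enqueue
  process E: level=3
All levels: A:1, B:0, C:2, D:1, E:3, F:0
level(E) = 3

Answer: 3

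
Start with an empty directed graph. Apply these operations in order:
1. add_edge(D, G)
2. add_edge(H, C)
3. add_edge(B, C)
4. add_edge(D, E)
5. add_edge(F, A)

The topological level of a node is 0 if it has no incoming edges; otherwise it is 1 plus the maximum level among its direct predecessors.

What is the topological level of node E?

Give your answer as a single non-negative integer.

Op 1: add_edge(D, G). Edges now: 1
Op 2: add_edge(H, C). Edges now: 2
Op 3: add_edge(B, C). Edges now: 3
Op 4: add_edge(D, E). Edges now: 4
Op 5: add_edge(F, A). Edges now: 5
Compute levels (Kahn BFS):
  sources (in-degree 0): B, D, F, H
  process B: level=0
    B->C: in-degree(C)=1, level(C)>=1
  process D: level=0
    D->E: in-degree(E)=0, level(E)=1, enqueue
    D->G: in-degree(G)=0, level(G)=1, enqueue
  process F: level=0
    F->A: in-degree(A)=0, level(A)=1, enqueue
  process H: level=0
    H->C: in-degree(C)=0, level(C)=1, enqueue
  process E: level=1
  process G: level=1
  process A: level=1
  process C: level=1
All levels: A:1, B:0, C:1, D:0, E:1, F:0, G:1, H:0
level(E) = 1

Answer: 1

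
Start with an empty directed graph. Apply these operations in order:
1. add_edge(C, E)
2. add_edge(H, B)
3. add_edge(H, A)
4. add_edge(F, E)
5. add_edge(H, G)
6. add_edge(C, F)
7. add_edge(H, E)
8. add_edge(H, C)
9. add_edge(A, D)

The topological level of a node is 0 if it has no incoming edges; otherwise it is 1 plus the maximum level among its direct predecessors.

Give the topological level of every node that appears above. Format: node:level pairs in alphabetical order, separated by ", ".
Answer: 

Answer: A:1, B:1, C:1, D:2, E:3, F:2, G:1, H:0

Derivation:
Op 1: add_edge(C, E). Edges now: 1
Op 2: add_edge(H, B). Edges now: 2
Op 3: add_edge(H, A). Edges now: 3
Op 4: add_edge(F, E). Edges now: 4
Op 5: add_edge(H, G). Edges now: 5
Op 6: add_edge(C, F). Edges now: 6
Op 7: add_edge(H, E). Edges now: 7
Op 8: add_edge(H, C). Edges now: 8
Op 9: add_edge(A, D). Edges now: 9
Compute levels (Kahn BFS):
  sources (in-degree 0): H
  process H: level=0
    H->A: in-degree(A)=0, level(A)=1, enqueue
    H->B: in-degree(B)=0, level(B)=1, enqueue
    H->C: in-degree(C)=0, level(C)=1, enqueue
    H->E: in-degree(E)=2, level(E)>=1
    H->G: in-degree(G)=0, level(G)=1, enqueue
  process A: level=1
    A->D: in-degree(D)=0, level(D)=2, enqueue
  process B: level=1
  process C: level=1
    C->E: in-degree(E)=1, level(E)>=2
    C->F: in-degree(F)=0, level(F)=2, enqueue
  process G: level=1
  process D: level=2
  process F: level=2
    F->E: in-degree(E)=0, level(E)=3, enqueue
  process E: level=3
All levels: A:1, B:1, C:1, D:2, E:3, F:2, G:1, H:0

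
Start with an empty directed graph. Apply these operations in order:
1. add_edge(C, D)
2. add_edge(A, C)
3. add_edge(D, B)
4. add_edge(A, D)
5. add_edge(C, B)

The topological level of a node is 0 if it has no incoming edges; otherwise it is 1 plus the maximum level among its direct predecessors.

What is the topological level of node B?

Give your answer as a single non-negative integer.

Op 1: add_edge(C, D). Edges now: 1
Op 2: add_edge(A, C). Edges now: 2
Op 3: add_edge(D, B). Edges now: 3
Op 4: add_edge(A, D). Edges now: 4
Op 5: add_edge(C, B). Edges now: 5
Compute levels (Kahn BFS):
  sources (in-degree 0): A
  process A: level=0
    A->C: in-degree(C)=0, level(C)=1, enqueue
    A->D: in-degree(D)=1, level(D)>=1
  process C: level=1
    C->B: in-degree(B)=1, level(B)>=2
    C->D: in-degree(D)=0, level(D)=2, enqueue
  process D: level=2
    D->B: in-degree(B)=0, level(B)=3, enqueue
  process B: level=3
All levels: A:0, B:3, C:1, D:2
level(B) = 3

Answer: 3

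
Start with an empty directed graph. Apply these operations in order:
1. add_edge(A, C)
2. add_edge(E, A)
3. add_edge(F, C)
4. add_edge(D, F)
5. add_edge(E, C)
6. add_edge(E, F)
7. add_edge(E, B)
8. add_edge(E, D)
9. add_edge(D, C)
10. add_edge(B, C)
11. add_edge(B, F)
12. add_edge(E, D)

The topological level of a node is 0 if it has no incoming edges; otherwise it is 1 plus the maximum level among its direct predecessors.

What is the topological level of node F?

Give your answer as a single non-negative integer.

Op 1: add_edge(A, C). Edges now: 1
Op 2: add_edge(E, A). Edges now: 2
Op 3: add_edge(F, C). Edges now: 3
Op 4: add_edge(D, F). Edges now: 4
Op 5: add_edge(E, C). Edges now: 5
Op 6: add_edge(E, F). Edges now: 6
Op 7: add_edge(E, B). Edges now: 7
Op 8: add_edge(E, D). Edges now: 8
Op 9: add_edge(D, C). Edges now: 9
Op 10: add_edge(B, C). Edges now: 10
Op 11: add_edge(B, F). Edges now: 11
Op 12: add_edge(E, D) (duplicate, no change). Edges now: 11
Compute levels (Kahn BFS):
  sources (in-degree 0): E
  process E: level=0
    E->A: in-degree(A)=0, level(A)=1, enqueue
    E->B: in-degree(B)=0, level(B)=1, enqueue
    E->C: in-degree(C)=4, level(C)>=1
    E->D: in-degree(D)=0, level(D)=1, enqueue
    E->F: in-degree(F)=2, level(F)>=1
  process A: level=1
    A->C: in-degree(C)=3, level(C)>=2
  process B: level=1
    B->C: in-degree(C)=2, level(C)>=2
    B->F: in-degree(F)=1, level(F)>=2
  process D: level=1
    D->C: in-degree(C)=1, level(C)>=2
    D->F: in-degree(F)=0, level(F)=2, enqueue
  process F: level=2
    F->C: in-degree(C)=0, level(C)=3, enqueue
  process C: level=3
All levels: A:1, B:1, C:3, D:1, E:0, F:2
level(F) = 2

Answer: 2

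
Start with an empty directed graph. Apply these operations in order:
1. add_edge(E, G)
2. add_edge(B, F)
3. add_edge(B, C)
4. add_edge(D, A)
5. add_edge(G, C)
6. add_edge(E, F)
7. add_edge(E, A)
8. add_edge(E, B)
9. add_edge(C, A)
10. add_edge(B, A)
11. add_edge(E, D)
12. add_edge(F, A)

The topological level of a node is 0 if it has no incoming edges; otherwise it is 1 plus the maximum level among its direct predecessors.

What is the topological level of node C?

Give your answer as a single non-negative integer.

Op 1: add_edge(E, G). Edges now: 1
Op 2: add_edge(B, F). Edges now: 2
Op 3: add_edge(B, C). Edges now: 3
Op 4: add_edge(D, A). Edges now: 4
Op 5: add_edge(G, C). Edges now: 5
Op 6: add_edge(E, F). Edges now: 6
Op 7: add_edge(E, A). Edges now: 7
Op 8: add_edge(E, B). Edges now: 8
Op 9: add_edge(C, A). Edges now: 9
Op 10: add_edge(B, A). Edges now: 10
Op 11: add_edge(E, D). Edges now: 11
Op 12: add_edge(F, A). Edges now: 12
Compute levels (Kahn BFS):
  sources (in-degree 0): E
  process E: level=0
    E->A: in-degree(A)=4, level(A)>=1
    E->B: in-degree(B)=0, level(B)=1, enqueue
    E->D: in-degree(D)=0, level(D)=1, enqueue
    E->F: in-degree(F)=1, level(F)>=1
    E->G: in-degree(G)=0, level(G)=1, enqueue
  process B: level=1
    B->A: in-degree(A)=3, level(A)>=2
    B->C: in-degree(C)=1, level(C)>=2
    B->F: in-degree(F)=0, level(F)=2, enqueue
  process D: level=1
    D->A: in-degree(A)=2, level(A)>=2
  process G: level=1
    G->C: in-degree(C)=0, level(C)=2, enqueue
  process F: level=2
    F->A: in-degree(A)=1, level(A)>=3
  process C: level=2
    C->A: in-degree(A)=0, level(A)=3, enqueue
  process A: level=3
All levels: A:3, B:1, C:2, D:1, E:0, F:2, G:1
level(C) = 2

Answer: 2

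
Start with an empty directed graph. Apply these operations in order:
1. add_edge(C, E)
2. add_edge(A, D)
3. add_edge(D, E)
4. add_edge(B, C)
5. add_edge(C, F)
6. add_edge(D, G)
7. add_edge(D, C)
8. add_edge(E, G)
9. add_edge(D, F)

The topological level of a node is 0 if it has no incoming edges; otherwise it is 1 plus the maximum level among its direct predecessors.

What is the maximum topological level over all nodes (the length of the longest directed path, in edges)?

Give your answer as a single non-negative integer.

Op 1: add_edge(C, E). Edges now: 1
Op 2: add_edge(A, D). Edges now: 2
Op 3: add_edge(D, E). Edges now: 3
Op 4: add_edge(B, C). Edges now: 4
Op 5: add_edge(C, F). Edges now: 5
Op 6: add_edge(D, G). Edges now: 6
Op 7: add_edge(D, C). Edges now: 7
Op 8: add_edge(E, G). Edges now: 8
Op 9: add_edge(D, F). Edges now: 9
Compute levels (Kahn BFS):
  sources (in-degree 0): A, B
  process A: level=0
    A->D: in-degree(D)=0, level(D)=1, enqueue
  process B: level=0
    B->C: in-degree(C)=1, level(C)>=1
  process D: level=1
    D->C: in-degree(C)=0, level(C)=2, enqueue
    D->E: in-degree(E)=1, level(E)>=2
    D->F: in-degree(F)=1, level(F)>=2
    D->G: in-degree(G)=1, level(G)>=2
  process C: level=2
    C->E: in-degree(E)=0, level(E)=3, enqueue
    C->F: in-degree(F)=0, level(F)=3, enqueue
  process E: level=3
    E->G: in-degree(G)=0, level(G)=4, enqueue
  process F: level=3
  process G: level=4
All levels: A:0, B:0, C:2, D:1, E:3, F:3, G:4
max level = 4

Answer: 4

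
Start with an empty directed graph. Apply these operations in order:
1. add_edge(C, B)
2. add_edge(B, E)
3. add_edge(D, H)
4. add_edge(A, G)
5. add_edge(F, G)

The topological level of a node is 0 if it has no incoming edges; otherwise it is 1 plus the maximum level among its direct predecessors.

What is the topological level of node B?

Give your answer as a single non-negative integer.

Answer: 1

Derivation:
Op 1: add_edge(C, B). Edges now: 1
Op 2: add_edge(B, E). Edges now: 2
Op 3: add_edge(D, H). Edges now: 3
Op 4: add_edge(A, G). Edges now: 4
Op 5: add_edge(F, G). Edges now: 5
Compute levels (Kahn BFS):
  sources (in-degree 0): A, C, D, F
  process A: level=0
    A->G: in-degree(G)=1, level(G)>=1
  process C: level=0
    C->B: in-degree(B)=0, level(B)=1, enqueue
  process D: level=0
    D->H: in-degree(H)=0, level(H)=1, enqueue
  process F: level=0
    F->G: in-degree(G)=0, level(G)=1, enqueue
  process B: level=1
    B->E: in-degree(E)=0, level(E)=2, enqueue
  process H: level=1
  process G: level=1
  process E: level=2
All levels: A:0, B:1, C:0, D:0, E:2, F:0, G:1, H:1
level(B) = 1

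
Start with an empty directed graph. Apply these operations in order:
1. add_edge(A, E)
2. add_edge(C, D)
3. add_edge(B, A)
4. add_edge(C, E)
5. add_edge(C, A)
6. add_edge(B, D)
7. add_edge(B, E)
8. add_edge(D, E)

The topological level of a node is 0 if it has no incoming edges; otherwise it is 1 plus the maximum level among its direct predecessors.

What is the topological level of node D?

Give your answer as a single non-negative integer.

Answer: 1

Derivation:
Op 1: add_edge(A, E). Edges now: 1
Op 2: add_edge(C, D). Edges now: 2
Op 3: add_edge(B, A). Edges now: 3
Op 4: add_edge(C, E). Edges now: 4
Op 5: add_edge(C, A). Edges now: 5
Op 6: add_edge(B, D). Edges now: 6
Op 7: add_edge(B, E). Edges now: 7
Op 8: add_edge(D, E). Edges now: 8
Compute levels (Kahn BFS):
  sources (in-degree 0): B, C
  process B: level=0
    B->A: in-degree(A)=1, level(A)>=1
    B->D: in-degree(D)=1, level(D)>=1
    B->E: in-degree(E)=3, level(E)>=1
  process C: level=0
    C->A: in-degree(A)=0, level(A)=1, enqueue
    C->D: in-degree(D)=0, level(D)=1, enqueue
    C->E: in-degree(E)=2, level(E)>=1
  process A: level=1
    A->E: in-degree(E)=1, level(E)>=2
  process D: level=1
    D->E: in-degree(E)=0, level(E)=2, enqueue
  process E: level=2
All levels: A:1, B:0, C:0, D:1, E:2
level(D) = 1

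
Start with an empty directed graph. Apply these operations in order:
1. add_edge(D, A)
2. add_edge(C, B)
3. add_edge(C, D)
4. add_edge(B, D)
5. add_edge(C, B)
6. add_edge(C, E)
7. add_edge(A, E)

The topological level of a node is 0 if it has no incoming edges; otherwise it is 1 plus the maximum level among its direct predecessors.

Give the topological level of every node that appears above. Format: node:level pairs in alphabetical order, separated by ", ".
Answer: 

Op 1: add_edge(D, A). Edges now: 1
Op 2: add_edge(C, B). Edges now: 2
Op 3: add_edge(C, D). Edges now: 3
Op 4: add_edge(B, D). Edges now: 4
Op 5: add_edge(C, B) (duplicate, no change). Edges now: 4
Op 6: add_edge(C, E). Edges now: 5
Op 7: add_edge(A, E). Edges now: 6
Compute levels (Kahn BFS):
  sources (in-degree 0): C
  process C: level=0
    C->B: in-degree(B)=0, level(B)=1, enqueue
    C->D: in-degree(D)=1, level(D)>=1
    C->E: in-degree(E)=1, level(E)>=1
  process B: level=1
    B->D: in-degree(D)=0, level(D)=2, enqueue
  process D: level=2
    D->A: in-degree(A)=0, level(A)=3, enqueue
  process A: level=3
    A->E: in-degree(E)=0, level(E)=4, enqueue
  process E: level=4
All levels: A:3, B:1, C:0, D:2, E:4

Answer: A:3, B:1, C:0, D:2, E:4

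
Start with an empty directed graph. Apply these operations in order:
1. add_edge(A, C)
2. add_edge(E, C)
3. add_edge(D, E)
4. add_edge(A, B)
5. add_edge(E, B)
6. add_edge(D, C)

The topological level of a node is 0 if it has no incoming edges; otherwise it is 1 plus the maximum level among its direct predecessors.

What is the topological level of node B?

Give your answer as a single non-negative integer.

Answer: 2

Derivation:
Op 1: add_edge(A, C). Edges now: 1
Op 2: add_edge(E, C). Edges now: 2
Op 3: add_edge(D, E). Edges now: 3
Op 4: add_edge(A, B). Edges now: 4
Op 5: add_edge(E, B). Edges now: 5
Op 6: add_edge(D, C). Edges now: 6
Compute levels (Kahn BFS):
  sources (in-degree 0): A, D
  process A: level=0
    A->B: in-degree(B)=1, level(B)>=1
    A->C: in-degree(C)=2, level(C)>=1
  process D: level=0
    D->C: in-degree(C)=1, level(C)>=1
    D->E: in-degree(E)=0, level(E)=1, enqueue
  process E: level=1
    E->B: in-degree(B)=0, level(B)=2, enqueue
    E->C: in-degree(C)=0, level(C)=2, enqueue
  process B: level=2
  process C: level=2
All levels: A:0, B:2, C:2, D:0, E:1
level(B) = 2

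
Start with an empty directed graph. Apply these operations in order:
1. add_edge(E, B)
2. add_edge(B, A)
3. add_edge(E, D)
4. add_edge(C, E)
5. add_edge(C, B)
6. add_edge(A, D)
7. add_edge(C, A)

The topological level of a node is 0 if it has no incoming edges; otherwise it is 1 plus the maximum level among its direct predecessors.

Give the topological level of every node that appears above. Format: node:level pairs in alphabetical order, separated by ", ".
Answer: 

Op 1: add_edge(E, B). Edges now: 1
Op 2: add_edge(B, A). Edges now: 2
Op 3: add_edge(E, D). Edges now: 3
Op 4: add_edge(C, E). Edges now: 4
Op 5: add_edge(C, B). Edges now: 5
Op 6: add_edge(A, D). Edges now: 6
Op 7: add_edge(C, A). Edges now: 7
Compute levels (Kahn BFS):
  sources (in-degree 0): C
  process C: level=0
    C->A: in-degree(A)=1, level(A)>=1
    C->B: in-degree(B)=1, level(B)>=1
    C->E: in-degree(E)=0, level(E)=1, enqueue
  process E: level=1
    E->B: in-degree(B)=0, level(B)=2, enqueue
    E->D: in-degree(D)=1, level(D)>=2
  process B: level=2
    B->A: in-degree(A)=0, level(A)=3, enqueue
  process A: level=3
    A->D: in-degree(D)=0, level(D)=4, enqueue
  process D: level=4
All levels: A:3, B:2, C:0, D:4, E:1

Answer: A:3, B:2, C:0, D:4, E:1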